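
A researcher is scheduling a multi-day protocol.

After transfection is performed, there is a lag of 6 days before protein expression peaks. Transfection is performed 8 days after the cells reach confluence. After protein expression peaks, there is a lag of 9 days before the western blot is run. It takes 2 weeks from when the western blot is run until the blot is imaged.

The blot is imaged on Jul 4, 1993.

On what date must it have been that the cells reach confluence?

The blot is imaged: Jul 4, 1993.
The western blot is run: Jul 4, 1993 − 2 weeks = Jun 20, 1993.
Protein expression peaks: Jun 20, 1993 − 9 days = Jun 11, 1993.
Transfection is performed: Jun 11, 1993 − 6 days = Jun 5, 1993.
The cells reach confluence: Jun 5, 1993 − 8 days = May 28, 1993.

May 28, 1993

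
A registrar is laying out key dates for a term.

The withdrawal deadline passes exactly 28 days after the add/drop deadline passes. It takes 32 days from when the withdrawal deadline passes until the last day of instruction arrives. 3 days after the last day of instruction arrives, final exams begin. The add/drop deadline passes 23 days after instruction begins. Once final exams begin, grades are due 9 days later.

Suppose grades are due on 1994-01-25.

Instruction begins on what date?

Grades are due: Jan 25, 1994.
Final exams begin: Jan 25, 1994 − 9 days = Jan 16, 1994.
The last day of instruction arrives: Jan 16, 1994 − 3 days = Jan 13, 1994.
The withdrawal deadline passes: Jan 13, 1994 − 32 days = Dec 12, 1993.
The add/drop deadline passes: Dec 12, 1993 − 28 days = Nov 14, 1993.
Instruction begins: Nov 14, 1993 − 23 days = Oct 22, 1993.

1993-10-22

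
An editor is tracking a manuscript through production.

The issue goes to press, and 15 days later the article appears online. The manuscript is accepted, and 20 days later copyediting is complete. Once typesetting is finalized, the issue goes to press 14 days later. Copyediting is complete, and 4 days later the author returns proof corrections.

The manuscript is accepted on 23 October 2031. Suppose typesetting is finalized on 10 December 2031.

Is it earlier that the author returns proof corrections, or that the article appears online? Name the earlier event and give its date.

The manuscript is accepted: Oct 23, 2031.
Copyediting is complete: Oct 23, 2031 + 20 days = Nov 12, 2031.
The author returns proof corrections: Nov 12, 2031 + 4 days = Nov 16, 2031.
Typesetting is finalized: Dec 10, 2031.
The issue goes to press: Dec 10, 2031 + 14 days = Dec 24, 2031.
The article appears online: Dec 24, 2031 + 15 days = Jan 8, 2032.
Comparing: the author returns proof corrections on Nov 16, 2031 vs the article appears online on Jan 8, 2032. Earlier: the author returns proof corrections.

The author returns proof corrections — 16 November 2031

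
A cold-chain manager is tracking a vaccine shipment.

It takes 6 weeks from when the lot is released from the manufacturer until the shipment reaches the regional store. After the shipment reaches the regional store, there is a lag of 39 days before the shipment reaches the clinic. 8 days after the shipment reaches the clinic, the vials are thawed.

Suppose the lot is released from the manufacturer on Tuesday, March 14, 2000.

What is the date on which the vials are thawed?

Sunday, June 11, 2000

The lot is released from the manufacturer: Mar 14, 2000.
The shipment reaches the regional store: Mar 14, 2000 + 6 weeks = Apr 25, 2000.
The shipment reaches the clinic: Apr 25, 2000 + 39 days = Jun 3, 2000.
The vials are thawed: Jun 3, 2000 + 8 days = Jun 11, 2000.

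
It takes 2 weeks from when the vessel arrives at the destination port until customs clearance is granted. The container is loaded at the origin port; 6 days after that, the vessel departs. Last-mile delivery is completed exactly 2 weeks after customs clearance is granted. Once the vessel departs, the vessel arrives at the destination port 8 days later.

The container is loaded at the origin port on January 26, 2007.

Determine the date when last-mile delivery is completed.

March 9, 2007

The container is loaded at the origin port: Jan 26, 2007.
The vessel departs: Jan 26, 2007 + 6 days = Feb 1, 2007.
The vessel arrives at the destination port: Feb 1, 2007 + 8 days = Feb 9, 2007.
Customs clearance is granted: Feb 9, 2007 + 2 weeks = Feb 23, 2007.
Last-mile delivery is completed: Feb 23, 2007 + 2 weeks = Mar 9, 2007.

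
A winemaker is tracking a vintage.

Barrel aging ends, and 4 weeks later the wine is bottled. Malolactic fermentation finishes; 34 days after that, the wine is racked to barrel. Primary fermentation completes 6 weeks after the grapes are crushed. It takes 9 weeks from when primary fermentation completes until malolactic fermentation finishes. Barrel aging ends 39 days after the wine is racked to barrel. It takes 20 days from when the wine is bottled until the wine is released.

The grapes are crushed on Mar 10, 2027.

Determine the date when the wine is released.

Oct 22, 2027

The grapes are crushed: Mar 10, 2027.
Primary fermentation completes: Mar 10, 2027 + 6 weeks = Apr 21, 2027.
Malolactic fermentation finishes: Apr 21, 2027 + 9 weeks = Jun 23, 2027.
The wine is racked to barrel: Jun 23, 2027 + 34 days = Jul 27, 2027.
Barrel aging ends: Jul 27, 2027 + 39 days = Sep 4, 2027.
The wine is bottled: Sep 4, 2027 + 4 weeks = Oct 2, 2027.
The wine is released: Oct 2, 2027 + 20 days = Oct 22, 2027.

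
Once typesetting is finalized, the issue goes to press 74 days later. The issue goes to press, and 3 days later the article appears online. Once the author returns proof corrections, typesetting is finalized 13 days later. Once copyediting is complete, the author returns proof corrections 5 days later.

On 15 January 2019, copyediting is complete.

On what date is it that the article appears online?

20 April 2019

Copyediting is complete: Jan 15, 2019.
The author returns proof corrections: Jan 15, 2019 + 5 days = Jan 20, 2019.
Typesetting is finalized: Jan 20, 2019 + 13 days = Feb 2, 2019.
The issue goes to press: Feb 2, 2019 + 74 days = Apr 17, 2019.
The article appears online: Apr 17, 2019 + 3 days = Apr 20, 2019.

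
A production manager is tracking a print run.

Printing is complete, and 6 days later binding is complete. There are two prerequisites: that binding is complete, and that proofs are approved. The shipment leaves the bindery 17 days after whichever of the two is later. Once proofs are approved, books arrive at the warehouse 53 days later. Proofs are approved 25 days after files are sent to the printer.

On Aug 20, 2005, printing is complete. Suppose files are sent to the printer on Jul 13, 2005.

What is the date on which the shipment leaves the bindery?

Printing is complete: Aug 20, 2005.
Binding is complete: Aug 20, 2005 + 6 days = Aug 26, 2005.
Files are sent to the printer: Jul 13, 2005.
Proofs are approved: Jul 13, 2005 + 25 days = Aug 7, 2005.
Both prerequisites met — binding is complete (Aug 26, 2005), proofs are approved (Aug 7, 2005); the later is Aug 26, 2005.
The shipment leaves the bindery: Aug 26, 2005 + 17 days = Sep 12, 2005.

Sep 12, 2005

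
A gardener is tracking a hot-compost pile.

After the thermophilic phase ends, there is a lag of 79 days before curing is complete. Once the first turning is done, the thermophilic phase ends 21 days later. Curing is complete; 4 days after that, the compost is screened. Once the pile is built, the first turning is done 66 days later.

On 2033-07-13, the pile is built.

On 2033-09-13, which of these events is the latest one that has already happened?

The pile is built: Jul 13, 2033.
The first turning is done: Jul 13, 2033 + 66 days = Sep 17, 2033.
The thermophilic phase ends: Sep 17, 2033 + 21 days = Oct 8, 2033.
Curing is complete: Oct 8, 2033 + 79 days = Dec 26, 2033.
The compost is screened: Dec 26, 2033 + 4 days = Dec 30, 2033.
Sep 13, 2033 falls between when the pile is built (Jul 13, 2033) and when the first turning is done (Sep 17, 2033).

The pile is built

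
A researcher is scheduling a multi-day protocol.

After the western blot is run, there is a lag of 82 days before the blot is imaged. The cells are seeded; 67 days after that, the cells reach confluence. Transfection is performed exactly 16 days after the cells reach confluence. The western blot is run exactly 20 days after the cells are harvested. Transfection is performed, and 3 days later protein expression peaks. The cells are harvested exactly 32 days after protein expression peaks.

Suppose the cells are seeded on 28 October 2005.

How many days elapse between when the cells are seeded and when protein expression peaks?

Causal path: the cells are seeded → the cells reach confluence → transfection is performed → protein expression peaks.
Total delay along the path: 67 + 16 + 3 = 86 days.

86 days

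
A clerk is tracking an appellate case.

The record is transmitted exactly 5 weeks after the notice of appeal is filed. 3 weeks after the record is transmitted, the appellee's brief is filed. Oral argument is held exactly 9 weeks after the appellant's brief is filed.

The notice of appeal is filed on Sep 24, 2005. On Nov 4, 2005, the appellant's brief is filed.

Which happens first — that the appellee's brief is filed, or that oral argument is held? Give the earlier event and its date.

The notice of appeal is filed: Sep 24, 2005.
The record is transmitted: Sep 24, 2005 + 5 weeks = Oct 29, 2005.
The appellee's brief is filed: Oct 29, 2005 + 3 weeks = Nov 19, 2005.
The appellant's brief is filed: Nov 4, 2005.
Oral argument is held: Nov 4, 2005 + 9 weeks = Jan 6, 2006.
Comparing: the appellee's brief is filed on Nov 19, 2005 vs oral argument is held on Jan 6, 2006. Earlier: the appellee's brief is filed.

The appellee's brief is filed — Nov 19, 2005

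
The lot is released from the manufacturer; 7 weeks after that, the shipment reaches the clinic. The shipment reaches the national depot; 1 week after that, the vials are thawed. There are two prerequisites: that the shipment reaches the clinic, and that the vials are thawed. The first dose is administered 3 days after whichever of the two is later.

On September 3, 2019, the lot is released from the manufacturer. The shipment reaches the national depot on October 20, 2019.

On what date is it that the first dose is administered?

The lot is released from the manufacturer: Sep 3, 2019.
The shipment reaches the clinic: Sep 3, 2019 + 7 weeks = Oct 22, 2019.
The shipment reaches the national depot: Oct 20, 2019.
The vials are thawed: Oct 20, 2019 + 1 week = Oct 27, 2019.
Both prerequisites met — the shipment reaches the clinic (Oct 22, 2019), the vials are thawed (Oct 27, 2019); the later is Oct 27, 2019.
The first dose is administered: Oct 27, 2019 + 3 days = Oct 30, 2019.

October 30, 2019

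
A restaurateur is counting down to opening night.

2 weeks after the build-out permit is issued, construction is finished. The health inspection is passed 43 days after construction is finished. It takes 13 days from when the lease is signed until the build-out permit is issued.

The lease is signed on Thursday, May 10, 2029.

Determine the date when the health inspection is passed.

The lease is signed: May 10, 2029.
The build-out permit is issued: May 10, 2029 + 13 days = May 23, 2029.
Construction is finished: May 23, 2029 + 2 weeks = Jun 6, 2029.
The health inspection is passed: Jun 6, 2029 + 43 days = Jul 19, 2029.

Thursday, July 19, 2029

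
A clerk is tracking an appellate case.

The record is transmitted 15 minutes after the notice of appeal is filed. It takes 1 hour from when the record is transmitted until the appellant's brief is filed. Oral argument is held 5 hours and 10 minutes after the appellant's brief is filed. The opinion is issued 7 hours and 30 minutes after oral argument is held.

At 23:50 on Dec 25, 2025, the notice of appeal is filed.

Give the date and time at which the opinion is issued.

The notice of appeal is filed: 23:50 Dec 25, 2025.
The record is transmitted: 23:50 Dec 25, 2025 + 15m = 00:05 Dec 26, 2025.
The appellant's brief is filed: 00:05 Dec 26, 2025 + 1h = 01:05 Dec 26, 2025.
Oral argument is held: 01:05 Dec 26, 2025 + 5h10m = 06:15 Dec 26, 2025.
The opinion is issued: 06:15 Dec 26, 2025 + 7h30m = 13:45 Dec 26, 2025.

13:45 on Dec 26, 2025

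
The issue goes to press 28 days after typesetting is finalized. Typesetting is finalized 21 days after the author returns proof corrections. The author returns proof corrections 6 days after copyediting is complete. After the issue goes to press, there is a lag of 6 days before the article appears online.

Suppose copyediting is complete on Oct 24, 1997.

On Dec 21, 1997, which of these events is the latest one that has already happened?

Copyediting is complete: Oct 24, 1997.
The author returns proof corrections: Oct 24, 1997 + 6 days = Oct 30, 1997.
Typesetting is finalized: Oct 30, 1997 + 21 days = Nov 20, 1997.
The issue goes to press: Nov 20, 1997 + 28 days = Dec 18, 1997.
The article appears online: Dec 18, 1997 + 6 days = Dec 24, 1997.
Dec 21, 1997 falls between when the issue goes to press (Dec 18, 1997) and when the article appears online (Dec 24, 1997).

The issue goes to press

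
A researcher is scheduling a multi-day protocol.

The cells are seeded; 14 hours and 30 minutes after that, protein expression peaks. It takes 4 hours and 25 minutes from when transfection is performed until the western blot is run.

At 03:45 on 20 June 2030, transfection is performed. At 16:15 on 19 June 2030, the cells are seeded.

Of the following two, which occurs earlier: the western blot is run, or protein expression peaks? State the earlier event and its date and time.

Protein expression peaks — 06:45 on 20 June 2030

Transfection is performed: 03:45 Jun 20, 2030.
The western blot is run: 03:45 Jun 20, 2030 + 4h25m = 08:10 Jun 20, 2030.
The cells are seeded: 16:15 Jun 19, 2030.
Protein expression peaks: 16:15 Jun 19, 2030 + 14h30m = 06:45 Jun 20, 2030.
Comparing: the western blot is run at 08:10 Jun 20, 2030 vs protein expression peaks at 06:45 Jun 20, 2030. Earlier: protein expression peaks.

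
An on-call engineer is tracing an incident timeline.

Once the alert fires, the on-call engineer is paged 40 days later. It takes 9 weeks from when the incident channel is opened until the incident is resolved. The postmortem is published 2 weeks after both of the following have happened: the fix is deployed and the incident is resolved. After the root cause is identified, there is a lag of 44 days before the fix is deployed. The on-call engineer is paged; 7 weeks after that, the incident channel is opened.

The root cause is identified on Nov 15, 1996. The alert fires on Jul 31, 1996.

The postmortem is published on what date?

The root cause is identified: Nov 15, 1996.
The fix is deployed: Nov 15, 1996 + 44 days = Dec 29, 1996.
The alert fires: Jul 31, 1996.
The on-call engineer is paged: Jul 31, 1996 + 40 days = Sep 9, 1996.
The incident channel is opened: Sep 9, 1996 + 7 weeks = Oct 28, 1996.
The incident is resolved: Oct 28, 1996 + 9 weeks = Dec 30, 1996.
Both prerequisites met — the fix is deployed (Dec 29, 1996), the incident is resolved (Dec 30, 1996); the later is Dec 30, 1996.
The postmortem is published: Dec 30, 1996 + 2 weeks = Jan 13, 1997.

Jan 13, 1997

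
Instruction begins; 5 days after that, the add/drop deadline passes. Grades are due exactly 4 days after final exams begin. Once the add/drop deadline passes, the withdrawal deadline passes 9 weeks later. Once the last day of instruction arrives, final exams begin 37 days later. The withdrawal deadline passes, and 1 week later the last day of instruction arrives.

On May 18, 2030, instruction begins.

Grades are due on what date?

September 11, 2030

Instruction begins: May 18, 2030.
The add/drop deadline passes: May 18, 2030 + 5 days = May 23, 2030.
The withdrawal deadline passes: May 23, 2030 + 9 weeks = Jul 25, 2030.
The last day of instruction arrives: Jul 25, 2030 + 1 week = Aug 1, 2030.
Final exams begin: Aug 1, 2030 + 37 days = Sep 7, 2030.
Grades are due: Sep 7, 2030 + 4 days = Sep 11, 2030.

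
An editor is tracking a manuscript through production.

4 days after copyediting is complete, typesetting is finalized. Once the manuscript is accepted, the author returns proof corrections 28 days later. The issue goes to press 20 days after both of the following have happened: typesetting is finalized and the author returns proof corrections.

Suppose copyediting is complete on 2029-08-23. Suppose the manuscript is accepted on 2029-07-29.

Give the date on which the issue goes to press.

Copyediting is complete: Aug 23, 2029.
Typesetting is finalized: Aug 23, 2029 + 4 days = Aug 27, 2029.
The manuscript is accepted: Jul 29, 2029.
The author returns proof corrections: Jul 29, 2029 + 28 days = Aug 26, 2029.
Both prerequisites met — typesetting is finalized (Aug 27, 2029), the author returns proof corrections (Aug 26, 2029); the later is Aug 27, 2029.
The issue goes to press: Aug 27, 2029 + 20 days = Sep 16, 2029.

2029-09-16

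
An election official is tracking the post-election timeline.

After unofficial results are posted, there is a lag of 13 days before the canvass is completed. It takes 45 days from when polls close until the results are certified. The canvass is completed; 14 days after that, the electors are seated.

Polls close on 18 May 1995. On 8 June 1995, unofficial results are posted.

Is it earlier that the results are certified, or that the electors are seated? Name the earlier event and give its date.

Polls close: May 18, 1995.
The results are certified: May 18, 1995 + 45 days = Jul 2, 1995.
Unofficial results are posted: Jun 8, 1995.
The canvass is completed: Jun 8, 1995 + 13 days = Jun 21, 1995.
The electors are seated: Jun 21, 1995 + 14 days = Jul 5, 1995.
Comparing: the results are certified on Jul 2, 1995 vs the electors are seated on Jul 5, 1995. Earlier: the results are certified.

The results are certified — 2 July 1995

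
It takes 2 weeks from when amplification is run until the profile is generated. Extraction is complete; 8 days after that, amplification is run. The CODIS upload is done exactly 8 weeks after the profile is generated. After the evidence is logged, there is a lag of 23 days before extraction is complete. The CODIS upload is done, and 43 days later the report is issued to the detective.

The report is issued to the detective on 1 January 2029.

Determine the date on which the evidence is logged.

The report is issued to the detective: Jan 1, 2029.
The CODIS upload is done: Jan 1, 2029 − 43 days = Nov 19, 2028.
The profile is generated: Nov 19, 2028 − 8 weeks = Sep 24, 2028.
Amplification is run: Sep 24, 2028 − 2 weeks = Sep 10, 2028.
Extraction is complete: Sep 10, 2028 − 8 days = Sep 2, 2028.
The evidence is logged: Sep 2, 2028 − 23 days = Aug 10, 2028.

10 August 2028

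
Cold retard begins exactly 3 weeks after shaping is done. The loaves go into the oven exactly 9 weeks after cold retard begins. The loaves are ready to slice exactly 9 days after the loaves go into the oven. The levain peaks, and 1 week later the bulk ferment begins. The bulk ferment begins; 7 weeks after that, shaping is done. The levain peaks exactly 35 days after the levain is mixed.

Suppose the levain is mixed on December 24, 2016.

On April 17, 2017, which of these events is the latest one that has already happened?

Cold retard begins

The levain is mixed: Dec 24, 2016.
The levain peaks: Dec 24, 2016 + 35 days = Jan 28, 2017.
The bulk ferment begins: Jan 28, 2017 + 1 week = Feb 4, 2017.
Shaping is done: Feb 4, 2017 + 7 weeks = Mar 25, 2017.
Cold retard begins: Mar 25, 2017 + 3 weeks = Apr 15, 2017.
The loaves go into the oven: Apr 15, 2017 + 9 weeks = Jun 17, 2017.
The loaves are ready to slice: Jun 17, 2017 + 9 days = Jun 26, 2017.
Apr 17, 2017 falls between when cold retard begins (Apr 15, 2017) and when the loaves go into the oven (Jun 17, 2017).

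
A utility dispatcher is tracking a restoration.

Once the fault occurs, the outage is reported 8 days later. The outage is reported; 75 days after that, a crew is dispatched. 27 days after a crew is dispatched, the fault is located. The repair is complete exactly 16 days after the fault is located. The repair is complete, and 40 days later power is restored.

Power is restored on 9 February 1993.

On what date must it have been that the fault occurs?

27 August 1992

Power is restored: Feb 9, 1993.
The repair is complete: Feb 9, 1993 − 40 days = Dec 31, 1992.
The fault is located: Dec 31, 1992 − 16 days = Dec 15, 1992.
A crew is dispatched: Dec 15, 1992 − 27 days = Nov 18, 1992.
The outage is reported: Nov 18, 1992 − 75 days = Sep 4, 1992.
The fault occurs: Sep 4, 1992 − 8 days = Aug 27, 1992.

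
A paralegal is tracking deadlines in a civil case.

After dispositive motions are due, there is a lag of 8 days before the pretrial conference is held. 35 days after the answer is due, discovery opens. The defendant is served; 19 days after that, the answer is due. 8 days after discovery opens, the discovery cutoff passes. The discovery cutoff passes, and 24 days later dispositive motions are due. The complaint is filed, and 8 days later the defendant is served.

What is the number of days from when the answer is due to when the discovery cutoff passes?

Causal path: the answer is due → discovery opens → the discovery cutoff passes.
Total delay along the path: 35 + 8 = 43 days.

43 days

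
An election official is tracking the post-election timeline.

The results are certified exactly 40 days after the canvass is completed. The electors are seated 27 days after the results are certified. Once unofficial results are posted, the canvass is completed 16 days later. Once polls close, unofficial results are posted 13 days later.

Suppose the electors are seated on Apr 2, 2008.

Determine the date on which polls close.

The electors are seated: Apr 2, 2008.
The results are certified: Apr 2, 2008 − 27 days = Mar 6, 2008.
The canvass is completed: Mar 6, 2008 − 40 days = Jan 26, 2008.
Unofficial results are posted: Jan 26, 2008 − 16 days = Jan 10, 2008.
Polls close: Jan 10, 2008 − 13 days = Dec 28, 2007.

Dec 28, 2007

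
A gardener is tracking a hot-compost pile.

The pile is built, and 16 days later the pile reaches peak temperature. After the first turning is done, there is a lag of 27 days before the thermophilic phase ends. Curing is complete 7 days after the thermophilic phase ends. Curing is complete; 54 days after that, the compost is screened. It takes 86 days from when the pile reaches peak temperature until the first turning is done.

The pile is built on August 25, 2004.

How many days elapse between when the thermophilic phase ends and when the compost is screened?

Causal path: the thermophilic phase ends → curing is complete → the compost is screened.
Total delay along the path: 7 + 54 = 61 days.

61 days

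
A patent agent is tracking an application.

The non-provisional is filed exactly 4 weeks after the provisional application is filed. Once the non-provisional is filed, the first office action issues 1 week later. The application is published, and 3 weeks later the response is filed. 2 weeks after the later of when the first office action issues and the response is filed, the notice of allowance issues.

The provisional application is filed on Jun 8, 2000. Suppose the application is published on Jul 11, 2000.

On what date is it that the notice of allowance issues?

The provisional application is filed: Jun 8, 2000.
The non-provisional is filed: Jun 8, 2000 + 4 weeks = Jul 6, 2000.
The first office action issues: Jul 6, 2000 + 1 week = Jul 13, 2000.
The application is published: Jul 11, 2000.
The response is filed: Jul 11, 2000 + 3 weeks = Aug 1, 2000.
Both prerequisites met — the first office action issues (Jul 13, 2000), the response is filed (Aug 1, 2000); the later is Aug 1, 2000.
The notice of allowance issues: Aug 1, 2000 + 2 weeks = Aug 15, 2000.

Aug 15, 2000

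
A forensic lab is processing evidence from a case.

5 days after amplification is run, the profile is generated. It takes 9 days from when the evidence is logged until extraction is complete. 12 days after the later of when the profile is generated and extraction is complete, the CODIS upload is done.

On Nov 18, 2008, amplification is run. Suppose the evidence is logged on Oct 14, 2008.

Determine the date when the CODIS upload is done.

Dec 5, 2008

Amplification is run: Nov 18, 2008.
The profile is generated: Nov 18, 2008 + 5 days = Nov 23, 2008.
The evidence is logged: Oct 14, 2008.
Extraction is complete: Oct 14, 2008 + 9 days = Oct 23, 2008.
Both prerequisites met — the profile is generated (Nov 23, 2008), extraction is complete (Oct 23, 2008); the later is Nov 23, 2008.
The CODIS upload is done: Nov 23, 2008 + 12 days = Dec 5, 2008.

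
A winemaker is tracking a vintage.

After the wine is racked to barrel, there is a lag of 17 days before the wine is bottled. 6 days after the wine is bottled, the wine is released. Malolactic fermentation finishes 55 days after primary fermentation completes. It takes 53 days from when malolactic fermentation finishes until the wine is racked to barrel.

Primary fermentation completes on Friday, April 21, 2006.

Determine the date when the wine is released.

Primary fermentation completes: Apr 21, 2006.
Malolactic fermentation finishes: Apr 21, 2006 + 55 days = Jun 15, 2006.
The wine is racked to barrel: Jun 15, 2006 + 53 days = Aug 7, 2006.
The wine is bottled: Aug 7, 2006 + 17 days = Aug 24, 2006.
The wine is released: Aug 24, 2006 + 6 days = Aug 30, 2006.

Wednesday, August 30, 2006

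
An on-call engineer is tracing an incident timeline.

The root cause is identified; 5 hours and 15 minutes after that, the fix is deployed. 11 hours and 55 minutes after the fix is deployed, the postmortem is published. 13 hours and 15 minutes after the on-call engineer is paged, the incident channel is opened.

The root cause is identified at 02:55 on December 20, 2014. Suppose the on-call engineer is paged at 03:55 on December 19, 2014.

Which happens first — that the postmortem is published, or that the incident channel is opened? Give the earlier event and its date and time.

The incident channel is opened — 17:10 on December 19, 2014

The root cause is identified: 02:55 Dec 20, 2014.
The fix is deployed: 02:55 Dec 20, 2014 + 5h15m = 08:10 Dec 20, 2014.
The postmortem is published: 08:10 Dec 20, 2014 + 11h55m = 20:05 Dec 20, 2014.
The on-call engineer is paged: 03:55 Dec 19, 2014.
The incident channel is opened: 03:55 Dec 19, 2014 + 13h15m = 17:10 Dec 19, 2014.
Comparing: the postmortem is published at 20:05 Dec 20, 2014 vs the incident channel is opened at 17:10 Dec 19, 2014. Earlier: the incident channel is opened.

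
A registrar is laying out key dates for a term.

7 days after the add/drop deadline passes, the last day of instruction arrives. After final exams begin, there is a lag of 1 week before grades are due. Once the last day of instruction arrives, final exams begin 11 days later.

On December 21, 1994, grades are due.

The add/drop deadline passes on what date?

November 26, 1994

Grades are due: Dec 21, 1994.
Final exams begin: Dec 21, 1994 − 1 week = Dec 14, 1994.
The last day of instruction arrives: Dec 14, 1994 − 11 days = Dec 3, 1994.
The add/drop deadline passes: Dec 3, 1994 − 7 days = Nov 26, 1994.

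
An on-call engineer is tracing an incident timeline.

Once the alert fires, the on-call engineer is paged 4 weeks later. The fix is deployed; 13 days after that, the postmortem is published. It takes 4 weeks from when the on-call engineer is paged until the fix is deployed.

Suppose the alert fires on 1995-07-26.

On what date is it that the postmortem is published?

1995-10-03

The alert fires: Jul 26, 1995.
The on-call engineer is paged: Jul 26, 1995 + 4 weeks = Aug 23, 1995.
The fix is deployed: Aug 23, 1995 + 4 weeks = Sep 20, 1995.
The postmortem is published: Sep 20, 1995 + 13 days = Oct 3, 1995.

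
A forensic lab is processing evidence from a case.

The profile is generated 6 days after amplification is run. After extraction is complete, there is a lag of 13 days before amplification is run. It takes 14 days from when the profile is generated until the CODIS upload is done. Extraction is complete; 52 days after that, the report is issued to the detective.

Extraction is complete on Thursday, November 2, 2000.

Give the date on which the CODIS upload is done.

Tuesday, December 5, 2000

Extraction is complete: Nov 2, 2000.
Amplification is run: Nov 2, 2000 + 13 days = Nov 15, 2000.
The profile is generated: Nov 15, 2000 + 6 days = Nov 21, 2000.
The CODIS upload is done: Nov 21, 2000 + 14 days = Dec 5, 2000.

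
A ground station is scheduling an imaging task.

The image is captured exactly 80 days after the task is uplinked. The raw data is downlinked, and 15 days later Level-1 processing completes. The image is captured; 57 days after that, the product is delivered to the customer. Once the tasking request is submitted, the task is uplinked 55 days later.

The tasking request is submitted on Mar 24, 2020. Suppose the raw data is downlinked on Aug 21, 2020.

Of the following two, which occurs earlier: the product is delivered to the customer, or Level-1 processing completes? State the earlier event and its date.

The tasking request is submitted: Mar 24, 2020.
The task is uplinked: Mar 24, 2020 + 55 days = May 18, 2020.
The image is captured: May 18, 2020 + 80 days = Aug 6, 2020.
The product is delivered to the customer: Aug 6, 2020 + 57 days = Oct 2, 2020.
The raw data is downlinked: Aug 21, 2020.
Level-1 processing completes: Aug 21, 2020 + 15 days = Sep 5, 2020.
Comparing: the product is delivered to the customer on Oct 2, 2020 vs Level-1 processing completes on Sep 5, 2020. Earlier: Level-1 processing completes.

Level-1 processing completes — Sep 5, 2020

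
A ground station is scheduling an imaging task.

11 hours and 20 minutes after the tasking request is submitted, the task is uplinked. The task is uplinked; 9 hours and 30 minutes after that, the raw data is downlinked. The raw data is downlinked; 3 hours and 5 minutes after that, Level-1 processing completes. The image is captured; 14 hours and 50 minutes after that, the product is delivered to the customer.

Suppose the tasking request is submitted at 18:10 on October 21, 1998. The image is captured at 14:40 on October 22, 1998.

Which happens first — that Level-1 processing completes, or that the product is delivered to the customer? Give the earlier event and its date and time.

The tasking request is submitted: 18:10 Oct 21, 1998.
The task is uplinked: 18:10 Oct 21, 1998 + 11h20m = 05:30 Oct 22, 1998.
The raw data is downlinked: 05:30 Oct 22, 1998 + 9h30m = 15:00 Oct 22, 1998.
Level-1 processing completes: 15:00 Oct 22, 1998 + 3h05m = 18:05 Oct 22, 1998.
The image is captured: 14:40 Oct 22, 1998.
The product is delivered to the customer: 14:40 Oct 22, 1998 + 14h50m = 05:30 Oct 23, 1998.
Comparing: Level-1 processing completes at 18:05 Oct 22, 1998 vs the product is delivered to the customer at 05:30 Oct 23, 1998. Earlier: Level-1 processing completes.

Level-1 processing completes — 18:05 on October 22, 1998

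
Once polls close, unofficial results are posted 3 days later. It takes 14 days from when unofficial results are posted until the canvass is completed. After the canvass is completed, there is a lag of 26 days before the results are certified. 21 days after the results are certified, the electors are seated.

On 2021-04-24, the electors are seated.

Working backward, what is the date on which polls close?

The electors are seated: Apr 24, 2021.
The results are certified: Apr 24, 2021 − 21 days = Apr 3, 2021.
The canvass is completed: Apr 3, 2021 − 26 days = Mar 8, 2021.
Unofficial results are posted: Mar 8, 2021 − 14 days = Feb 22, 2021.
Polls close: Feb 22, 2021 − 3 days = Feb 19, 2021.

2021-02-19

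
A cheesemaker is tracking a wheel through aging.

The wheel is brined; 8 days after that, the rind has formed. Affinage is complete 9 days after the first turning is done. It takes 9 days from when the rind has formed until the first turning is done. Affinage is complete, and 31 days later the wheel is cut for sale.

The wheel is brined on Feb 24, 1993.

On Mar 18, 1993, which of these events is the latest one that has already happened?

The wheel is brined: Feb 24, 1993.
The rind has formed: Feb 24, 1993 + 8 days = Mar 4, 1993.
The first turning is done: Mar 4, 1993 + 9 days = Mar 13, 1993.
Affinage is complete: Mar 13, 1993 + 9 days = Mar 22, 1993.
The wheel is cut for sale: Mar 22, 1993 + 31 days = Apr 22, 1993.
Mar 18, 1993 falls between when the first turning is done (Mar 13, 1993) and when affinage is complete (Mar 22, 1993).

The first turning is done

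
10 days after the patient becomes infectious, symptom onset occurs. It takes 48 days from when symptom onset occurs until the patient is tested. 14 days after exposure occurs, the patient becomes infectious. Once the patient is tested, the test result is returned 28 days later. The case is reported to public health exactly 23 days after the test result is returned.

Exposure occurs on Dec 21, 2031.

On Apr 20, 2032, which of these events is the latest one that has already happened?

Exposure occurs: Dec 21, 2031.
The patient becomes infectious: Dec 21, 2031 + 14 days = Jan 4, 2032.
Symptom onset occurs: Jan 4, 2032 + 10 days = Jan 14, 2032.
The patient is tested: Jan 14, 2032 + 48 days = Mar 2, 2032.
The test result is returned: Mar 2, 2032 + 28 days = Mar 30, 2032.
The case is reported to public health: Mar 30, 2032 + 23 days = Apr 22, 2032.
Apr 20, 2032 falls between when the test result is returned (Mar 30, 2032) and when the case is reported to public health (Apr 22, 2032).

The test result is returned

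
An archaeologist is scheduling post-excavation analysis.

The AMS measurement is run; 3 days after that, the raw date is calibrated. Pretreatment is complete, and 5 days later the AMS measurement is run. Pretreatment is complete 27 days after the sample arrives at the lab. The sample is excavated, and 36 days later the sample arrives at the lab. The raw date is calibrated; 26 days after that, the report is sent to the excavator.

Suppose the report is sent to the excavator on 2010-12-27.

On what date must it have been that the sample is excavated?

2010-09-21

The report is sent to the excavator: Dec 27, 2010.
The raw date is calibrated: Dec 27, 2010 − 26 days = Dec 1, 2010.
The AMS measurement is run: Dec 1, 2010 − 3 days = Nov 28, 2010.
Pretreatment is complete: Nov 28, 2010 − 5 days = Nov 23, 2010.
The sample arrives at the lab: Nov 23, 2010 − 27 days = Oct 27, 2010.
The sample is excavated: Oct 27, 2010 − 36 days = Sep 21, 2010.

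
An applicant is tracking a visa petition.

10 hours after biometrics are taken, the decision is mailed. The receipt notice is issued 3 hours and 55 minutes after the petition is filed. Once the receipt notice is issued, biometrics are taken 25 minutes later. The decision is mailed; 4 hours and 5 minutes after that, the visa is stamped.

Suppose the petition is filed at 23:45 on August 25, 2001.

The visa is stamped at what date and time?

The petition is filed: 23:45 Aug 25, 2001.
The receipt notice is issued: 23:45 Aug 25, 2001 + 3h55m = 03:40 Aug 26, 2001.
Biometrics are taken: 03:40 Aug 26, 2001 + 25m = 04:05 Aug 26, 2001.
The decision is mailed: 04:05 Aug 26, 2001 + 10h = 14:05 Aug 26, 2001.
The visa is stamped: 14:05 Aug 26, 2001 + 4h05m = 18:10 Aug 26, 2001.

18:10 on August 26, 2001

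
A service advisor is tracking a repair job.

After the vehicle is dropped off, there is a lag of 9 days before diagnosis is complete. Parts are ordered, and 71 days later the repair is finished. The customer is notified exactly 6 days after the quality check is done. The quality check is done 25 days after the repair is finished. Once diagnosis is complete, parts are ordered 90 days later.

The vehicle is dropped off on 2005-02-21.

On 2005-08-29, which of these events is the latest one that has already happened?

The vehicle is dropped off: Feb 21, 2005.
Diagnosis is complete: Feb 21, 2005 + 9 days = Mar 2, 2005.
Parts are ordered: Mar 2, 2005 + 90 days = May 31, 2005.
The repair is finished: May 31, 2005 + 71 days = Aug 10, 2005.
The quality check is done: Aug 10, 2005 + 25 days = Sep 4, 2005.
The customer is notified: Sep 4, 2005 + 6 days = Sep 10, 2005.
Aug 29, 2005 falls between when the repair is finished (Aug 10, 2005) and when the quality check is done (Sep 4, 2005).

The repair is finished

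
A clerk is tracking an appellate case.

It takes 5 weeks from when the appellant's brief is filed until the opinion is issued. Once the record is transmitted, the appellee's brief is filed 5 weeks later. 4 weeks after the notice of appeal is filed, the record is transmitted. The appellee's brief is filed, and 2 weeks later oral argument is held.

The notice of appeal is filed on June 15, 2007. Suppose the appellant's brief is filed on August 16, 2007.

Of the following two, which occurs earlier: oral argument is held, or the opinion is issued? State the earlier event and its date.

Oral argument is held — August 31, 2007

The notice of appeal is filed: Jun 15, 2007.
The record is transmitted: Jun 15, 2007 + 4 weeks = Jul 13, 2007.
The appellee's brief is filed: Jul 13, 2007 + 5 weeks = Aug 17, 2007.
Oral argument is held: Aug 17, 2007 + 2 weeks = Aug 31, 2007.
The appellant's brief is filed: Aug 16, 2007.
The opinion is issued: Aug 16, 2007 + 5 weeks = Sep 20, 2007.
Comparing: oral argument is held on Aug 31, 2007 vs the opinion is issued on Sep 20, 2007. Earlier: oral argument is held.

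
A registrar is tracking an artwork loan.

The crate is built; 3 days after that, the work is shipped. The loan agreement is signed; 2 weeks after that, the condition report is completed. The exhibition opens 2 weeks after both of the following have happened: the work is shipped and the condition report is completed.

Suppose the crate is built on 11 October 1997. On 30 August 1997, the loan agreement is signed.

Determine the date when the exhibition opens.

28 October 1997

The crate is built: Oct 11, 1997.
The work is shipped: Oct 11, 1997 + 3 days = Oct 14, 1997.
The loan agreement is signed: Aug 30, 1997.
The condition report is completed: Aug 30, 1997 + 2 weeks = Sep 13, 1997.
Both prerequisites met — the work is shipped (Oct 14, 1997), the condition report is completed (Sep 13, 1997); the later is Oct 14, 1997.
The exhibition opens: Oct 14, 1997 + 2 weeks = Oct 28, 1997.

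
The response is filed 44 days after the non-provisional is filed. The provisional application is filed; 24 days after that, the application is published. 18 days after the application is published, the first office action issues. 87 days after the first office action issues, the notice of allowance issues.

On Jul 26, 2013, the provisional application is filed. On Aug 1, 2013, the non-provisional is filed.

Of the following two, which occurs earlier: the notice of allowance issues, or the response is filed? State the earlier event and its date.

The provisional application is filed: Jul 26, 2013.
The application is published: Jul 26, 2013 + 24 days = Aug 19, 2013.
The first office action issues: Aug 19, 2013 + 18 days = Sep 6, 2013.
The notice of allowance issues: Sep 6, 2013 + 87 days = Dec 2, 2013.
The non-provisional is filed: Aug 1, 2013.
The response is filed: Aug 1, 2013 + 44 days = Sep 14, 2013.
Comparing: the notice of allowance issues on Dec 2, 2013 vs the response is filed on Sep 14, 2013. Earlier: the response is filed.

The response is filed — Sep 14, 2013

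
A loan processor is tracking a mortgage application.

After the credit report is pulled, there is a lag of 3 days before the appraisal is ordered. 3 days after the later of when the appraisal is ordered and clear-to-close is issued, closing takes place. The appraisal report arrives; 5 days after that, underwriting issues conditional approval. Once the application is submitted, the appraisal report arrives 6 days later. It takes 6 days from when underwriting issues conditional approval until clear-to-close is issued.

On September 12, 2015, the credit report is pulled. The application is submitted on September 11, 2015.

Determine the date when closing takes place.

The credit report is pulled: Sep 12, 2015.
The appraisal is ordered: Sep 12, 2015 + 3 days = Sep 15, 2015.
The application is submitted: Sep 11, 2015.
The appraisal report arrives: Sep 11, 2015 + 6 days = Sep 17, 2015.
Underwriting issues conditional approval: Sep 17, 2015 + 5 days = Sep 22, 2015.
Clear-to-close is issued: Sep 22, 2015 + 6 days = Sep 28, 2015.
Both prerequisites met — the appraisal is ordered (Sep 15, 2015), clear-to-close is issued (Sep 28, 2015); the later is Sep 28, 2015.
Closing takes place: Sep 28, 2015 + 3 days = Oct 1, 2015.

October 1, 2015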